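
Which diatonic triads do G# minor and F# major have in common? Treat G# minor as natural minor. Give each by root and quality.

G#m, B, D#m, F#

Triads in G# minor (natural minor): G#m (i), A#dim (ii°), B (III), C#m (iv), D#m (v), E (VI), F# (VII).
Triads in F# major: F# (I), G#m (ii), A#m (iii), B (IV), C# (V), D#m (vi), E#dim (vii°).
Shared triads with their functions: G#m (i in G# minor, ii in F# major); B (III in G# minor, IV in F# major); D#m (v in G# minor, vi in F# major); F# (VII in G# minor, I in F# major).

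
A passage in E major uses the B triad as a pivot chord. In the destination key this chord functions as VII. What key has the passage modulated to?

The numeral VII denotes a major triad on scale degree 7. With B on degree 7, the tonic of the new key is C♯.
Degree 7 carries a major triad in natural-minor keys, so the destination is C♯ minor.
Check: the diatonic triads of C♯ minor (natural minor) are C♯m (i), D♯dim (ii°), E (III), F♯m (iv), G♯m (v), A (VI), B (VII) — B is indeed VII.

C♯ minor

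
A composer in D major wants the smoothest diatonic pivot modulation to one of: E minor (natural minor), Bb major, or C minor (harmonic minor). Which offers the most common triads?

E minor

Triads of D major: D (I), Em (ii), F#m (iii), G (IV), A (V), Bm (vi), C#dim (vii°).
E minor (natural minor) shares 4: D, Em, G, Bm.
Bb major shares 0: none.
C minor (harmonic minor) shares 1: G.
The most common triads (4) are shared with E minor.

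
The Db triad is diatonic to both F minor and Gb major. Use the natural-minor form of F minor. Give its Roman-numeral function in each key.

The scale of F minor (natural minor) is F G Ab Bb C Db Eb; Db is degree 6, and the triad built there (Db-F-Ab) is major, so it is VI.
The scale of Gb major is Gb Ab Bb Cb Db Eb F; Db is degree 5, and the triad built there (Db-F-Ab) is major, so it is V.

VI in F minor; V in Gb major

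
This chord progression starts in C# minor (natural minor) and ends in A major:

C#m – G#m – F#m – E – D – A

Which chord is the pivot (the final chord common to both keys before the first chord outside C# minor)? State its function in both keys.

E — III in C# minor, V in A major

Chords diatonic to C# minor: C#m, D#dim, E, F#m, G#m, A, B.
Reading the progression, the first chord not in that set is D, so the modulation leaves C# minor there.
The chord immediately before D is E, which is diatonic to both keys: III in C# minor and V in A major.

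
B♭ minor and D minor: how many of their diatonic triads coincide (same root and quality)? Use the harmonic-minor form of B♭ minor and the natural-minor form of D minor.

Diatonic triads of B♭ minor (harmonic minor): B♭ minor (i), C diminished (ii°), D♭ augmented (III+), E♭ minor (iv), F major (V), G♭ major (VI), A diminished (vii°).
Diatonic triads of D minor (natural minor): D minor (i), E diminished (ii°), F major (III), G minor (iv), A minor (v), B♭ major (VI), C major (VII).
Matching root and quality in both lists: F major.
That gives 1 common triad.

1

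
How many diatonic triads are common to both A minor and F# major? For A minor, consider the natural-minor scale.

0

Diatonic triads of A minor (natural minor): A minor (i), B diminished (ii°), C major (III), D minor (iv), E minor (v), F major (VI), G major (VII).
Diatonic triads of F# major: F# major (I), G# minor (ii), A# minor (iii), B major (IV), C# major (V), D# minor (vi), E# diminished (vii°).
No triad has the same root and quality in both keys.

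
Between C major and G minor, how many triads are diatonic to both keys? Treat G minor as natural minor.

Diatonic triads of C major: C (I), Dm (ii), Em (iii), F (IV), G (V), Am (vi), Bdim (vii°).
Diatonic triads of G minor (natural minor): Gm (i), Adim (ii°), B♭ (III), Cm (iv), Dm (v), E♭ (VI), F (VII).
Matching root and quality in both lists: Dm, F.
That gives 2 common triads.

2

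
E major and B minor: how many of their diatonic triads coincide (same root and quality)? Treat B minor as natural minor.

2

Diatonic triads of E major: E major (I), F# minor (ii), G# minor (iii), A major (IV), B major (V), C# minor (vi), D# diminished (vii°).
Diatonic triads of B minor (natural minor): B minor (i), C# diminished (ii°), D major (III), E minor (iv), F# minor (v), G major (VI), A major (VII).
Matching root and quality in both lists: F# minor, A major.
That gives 2 common triads.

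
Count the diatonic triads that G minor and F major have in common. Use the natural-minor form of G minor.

Diatonic triads of G minor (natural minor): Gm (i), Adim (ii°), Bb (III), Cm (iv), Dm (v), Eb (VI), F (VII).
Diatonic triads of F major: F (I), Gm (ii), Am (iii), Bb (IV), C (V), Dm (vi), Edim (vii°).
Matching root and quality in both lists: Gm, Bb, Dm, F.
That gives 4 common triads.

4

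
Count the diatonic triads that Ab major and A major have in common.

Diatonic triads of Ab major: Ab major (I), Bb minor (ii), C minor (iii), Db major (IV), Eb major (V), F minor (vi), G diminished (vii°).
Diatonic triads of A major: A major (I), B minor (ii), C# minor (iii), D major (IV), E major (V), F# minor (vi), G# diminished (vii°).
No triad has the same root and quality in both keys.

0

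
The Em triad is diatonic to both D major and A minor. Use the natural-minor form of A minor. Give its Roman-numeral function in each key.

ii in D major; v in A minor

The scale of D major is D E F# G A B C#; E is degree 2, and the triad built there (E-G-B) is minor, so it is ii.
The scale of A minor (natural minor) is A B C D E F G; E is degree 5, and the triad built there (E-G-B) is minor, so it is v.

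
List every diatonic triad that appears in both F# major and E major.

Triads in F# major: F# major (I), G# minor (ii), A# minor (iii), B major (IV), C# major (V), D# minor (vi), E# diminished (vii°).
Triads in E major: E major (I), F# minor (ii), G# minor (iii), A major (IV), B major (V), C# minor (vi), D# diminished (vii°).
Shared triads with their functions: G# minor (ii in F# major, iii in E major); B major (IV in F# major, V in E major).

G#m, B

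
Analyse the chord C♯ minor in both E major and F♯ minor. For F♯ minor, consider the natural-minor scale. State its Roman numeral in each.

vi in E major; v in F♯ minor

The scale of E major is E F♯ G♯ A B C♯ D♯; C♯ is degree 6, and the triad built there (C♯-E-G♯) is minor, so it is vi.
The scale of F♯ minor (natural minor) is F♯ G♯ A B C♯ D E; C♯ is degree 5, and the triad built there (C♯-E-G♯) is minor, so it is v.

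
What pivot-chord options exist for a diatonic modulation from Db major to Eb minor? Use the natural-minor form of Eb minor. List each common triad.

Triads in Db major: Db major (I), Eb minor (ii), F minor (iii), Gb major (IV), Ab major (V), Bb minor (vi), C diminished (vii°).
Triads in Eb minor (natural minor): Eb minor (i), F diminished (ii°), Gb major (III), Ab minor (iv), Bb minor (v), Cb major (VI), Db major (VII).
Shared triads with their functions: Db major (I in Db major, VII in Eb minor); Eb minor (ii in Db major, i in Eb minor); Gb major (IV in Db major, III in Eb minor); Bb minor (vi in Db major, v in Eb minor).

Db, Ebm, Gb, Bbm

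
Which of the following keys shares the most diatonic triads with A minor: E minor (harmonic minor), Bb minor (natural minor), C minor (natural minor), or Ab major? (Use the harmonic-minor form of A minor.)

Triads of A minor (harmonic minor): Am (i), Bdim (ii°), Caug (III+), Dm (iv), E (V), F (VI), G#dim (vii°).
E minor (harmonic minor) shares 1: Am.
Bb minor (natural minor) shares 0: none.
C minor (natural minor) shares 0: none.
Ab major shares 0: none.
The most common triads (1) are shared with E minor.

E minor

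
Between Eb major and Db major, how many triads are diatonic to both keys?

Diatonic triads of Eb major: Eb major (I), F minor (ii), G minor (iii), Ab major (IV), Bb major (V), C minor (vi), D diminished (vii°).
Diatonic triads of Db major: Db major (I), Eb minor (ii), F minor (iii), Gb major (IV), Ab major (V), Bb minor (vi), C diminished (vii°).
Matching root and quality in both lists: F minor, Ab major.
That gives 2 common triads.

2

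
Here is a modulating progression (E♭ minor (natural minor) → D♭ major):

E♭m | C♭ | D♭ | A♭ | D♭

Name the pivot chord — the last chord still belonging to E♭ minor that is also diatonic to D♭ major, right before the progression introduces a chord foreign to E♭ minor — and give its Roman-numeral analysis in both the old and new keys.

D♭ — VII in E♭ minor, I in D♭ major

Chords diatonic to E♭ minor: E♭m, Fdim, G♭, A♭m, B♭m, C♭, D♭.
Reading the progression, the first chord not in that set is A♭, so the modulation leaves E♭ minor there.
The chord immediately before A♭ is D♭, which is diatonic to both keys: VII in E♭ minor and I in D♭ major.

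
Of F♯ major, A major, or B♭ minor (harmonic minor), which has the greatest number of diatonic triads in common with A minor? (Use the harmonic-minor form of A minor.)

A major

Triads of A minor (harmonic minor): Am (i), Bdim (ii°), Caug (III+), Dm (iv), E (V), F (VI), G♯dim (vii°).
F♯ major shares 0: none.
A major shares 2: E, G♯dim.
B♭ minor (harmonic minor) shares 1: F.
The most common triads (2) are shared with A major.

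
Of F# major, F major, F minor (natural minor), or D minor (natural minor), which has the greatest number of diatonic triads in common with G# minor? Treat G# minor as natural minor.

F# major

Triads of G# minor (natural minor): G#m (i), A#dim (ii°), B (III), C#m (iv), D#m (v), E (VI), F# (VII).
F# major shares 4: G#m, B, D#m, F#.
F major shares 0: none.
F minor (natural minor) shares 0: none.
D minor (natural minor) shares 0: none.
The most common triads (4) are shared with F# major.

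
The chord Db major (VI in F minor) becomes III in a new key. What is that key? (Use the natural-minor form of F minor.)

Bb minor

The numeral III denotes a major triad on scale degree 3. With Db on degree 3, the tonic of the new key is Bb.
Degree 3 carries a major triad in natural-minor keys, so the destination is Bb minor.
Check: the diatonic triads of Bb minor (natural minor) are Bbm (i), Cdim (ii°), Db (III), Ebm (iv), Fm (v), Gb (VI), Ab (VII) — Db major is indeed III.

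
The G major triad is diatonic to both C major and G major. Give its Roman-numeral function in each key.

The scale of C major is C D E F G A B; G is degree 5, and the triad built there (G-B-D) is major, so it is V.
The scale of G major is G A B C D E F#; G is degree 1, and the triad built there (G-B-D) is major, so it is I.

V in C major; I in G major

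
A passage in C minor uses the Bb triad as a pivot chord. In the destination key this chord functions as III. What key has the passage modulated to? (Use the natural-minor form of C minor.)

The numeral III denotes a major triad on scale degree 3. With Bb on degree 3, the tonic of the new key is G.
Degree 3 carries a major triad in natural-minor keys, so the destination is G minor.
Check: the diatonic triads of G minor (natural minor) are Gm (i), Adim (ii°), Bb (III), Cm (iv), Dm (v), Eb (VI), F (VII) — Bb is indeed III.

G minor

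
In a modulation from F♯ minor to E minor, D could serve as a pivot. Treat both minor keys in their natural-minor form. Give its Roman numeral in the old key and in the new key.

The scale of F♯ minor (natural minor) is F♯ G♯ A B C♯ D E; D is degree 6, and the triad built there (D-F♯-A) is major, so it is VI.
The scale of E minor (natural minor) is E F♯ G A B C D; D is degree 7, and the triad built there (D-F♯-A) is major, so it is VII.

VI in F♯ minor; VII in E minor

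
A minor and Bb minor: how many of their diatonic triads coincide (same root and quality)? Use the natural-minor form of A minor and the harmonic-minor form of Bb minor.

Diatonic triads of A minor (natural minor): Am (i), Bdim (ii°), C (III), Dm (iv), Em (v), F (VI), G (VII).
Diatonic triads of Bb minor (harmonic minor): Bbm (i), Cdim (ii°), Dbaug (III+), Ebm (iv), F (V), Gb (VI), Adim (vii°).
Matching root and quality in both lists: F.
That gives 1 common triad.

1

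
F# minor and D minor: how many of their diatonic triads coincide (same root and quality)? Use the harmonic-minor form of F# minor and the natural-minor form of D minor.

Diatonic triads of F# minor (harmonic minor): F#m (i), G#dim (ii°), Aaug (III+), Bm (iv), C# (V), D (VI), E#dim (vii°).
Diatonic triads of D minor (natural minor): Dm (i), Edim (ii°), F (III), Gm (iv), Am (v), Bb (VI), C (VII).
No triad has the same root and quality in both keys.

0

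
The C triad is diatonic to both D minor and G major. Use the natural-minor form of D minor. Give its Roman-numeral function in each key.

The scale of D minor (natural minor) is D E F G A Bb C; C is degree 7, and the triad built there (C-E-G) is major, so it is VII.
The scale of G major is G A B C D E F#; C is degree 4, and the triad built there (C-E-G) is major, so it is IV.

VII in D minor; IV in G major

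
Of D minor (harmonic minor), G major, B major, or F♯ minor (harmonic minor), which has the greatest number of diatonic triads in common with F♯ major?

B major

Triads of F♯ major: F♯ major (I), G♯ minor (ii), A♯ minor (iii), B major (IV), C♯ major (V), D♯ minor (vi), E♯ diminished (vii°).
D minor (harmonic minor) shares 0: none.
G major shares 0: none.
B major shares 4: F♯, G♯m, B, D♯m.
F♯ minor (harmonic minor) shares 2: C♯, E♯dim.
The most common triads (4) are shared with B major.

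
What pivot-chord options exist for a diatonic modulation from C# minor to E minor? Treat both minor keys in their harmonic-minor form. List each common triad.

Triads in C# minor (harmonic minor): C#m (i), D#dim (ii°), Eaug (III+), F#m (iv), G# (V), A (VI), B#dim (vii°).
Triads in E minor (harmonic minor): Em (i), F#dim (ii°), Gaug (III+), Am (iv), B (V), C (VI), D#dim (vii°).
Shared triads with their functions: D#dim (ii° in C# minor, vii° in E minor).

D#dim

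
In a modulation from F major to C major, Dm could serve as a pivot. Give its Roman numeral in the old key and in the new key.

vi in F major; ii in C major

The scale of F major is F G A B♭ C D E; D is degree 6, and the triad built there (D-F-A) is minor, so it is vi.
The scale of C major is C D E F G A B; D is degree 2, and the triad built there (D-F-A) is minor, so it is ii.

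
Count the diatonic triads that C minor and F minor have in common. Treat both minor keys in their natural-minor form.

4

Diatonic triads of C minor (natural minor): C minor (i), D diminished (ii°), E♭ major (III), F minor (iv), G minor (v), A♭ major (VI), B♭ major (VII).
Diatonic triads of F minor (natural minor): F minor (i), G diminished (ii°), A♭ major (III), B♭ minor (iv), C minor (v), D♭ major (VI), E♭ major (VII).
Matching root and quality in both lists: C minor, E♭ major, F minor, A♭ major.
That gives 4 common triads.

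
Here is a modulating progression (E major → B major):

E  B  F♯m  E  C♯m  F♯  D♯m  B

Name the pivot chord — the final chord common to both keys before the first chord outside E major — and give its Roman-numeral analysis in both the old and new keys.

Chords diatonic to E major: E, F♯m, G♯m, A, B, C♯m, D♯dim.
Reading the progression, the first chord not in that set is F♯, so the modulation leaves E major there.
The chord immediately before F♯ is C♯m, which is diatonic to both keys: vi in E major and ii in B major.

C♯m — vi in E major, ii in B major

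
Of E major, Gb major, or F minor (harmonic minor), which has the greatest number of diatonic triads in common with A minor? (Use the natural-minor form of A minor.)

F minor

Triads of A minor (natural minor): A minor (i), B diminished (ii°), C major (III), D minor (iv), E minor (v), F major (VI), G major (VII).
E major shares 0: none.
Gb major shares 0: none.
F minor (harmonic minor) shares 1: C.
The most common triads (1) are shared with F minor.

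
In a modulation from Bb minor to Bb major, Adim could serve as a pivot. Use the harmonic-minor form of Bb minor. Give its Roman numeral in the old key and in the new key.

The scale of Bb minor (harmonic minor) is Bb C Db Eb F Gb A; A is degree 7, and the triad built there (A-C-Eb) is diminished, so it is vii°.
The scale of Bb major is Bb C D Eb F G A; A is degree 7, and the triad built there (A-C-Eb) is diminished, so it is vii°.

vii° in Bb minor; vii° in Bb major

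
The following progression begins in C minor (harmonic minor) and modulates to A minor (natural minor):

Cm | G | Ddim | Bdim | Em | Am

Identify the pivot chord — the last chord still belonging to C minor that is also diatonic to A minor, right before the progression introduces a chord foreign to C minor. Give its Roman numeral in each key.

Chords diatonic to C minor: Cm, Ddim, Ebaug, Fm, G, Ab, Bdim.
Reading the progression, the first chord not in that set is Em, so the modulation leaves C minor there.
The chord immediately before Em is Bdim, which is diatonic to both keys: vii° in C minor and ii° in A minor.

Bdim — vii° in C minor, ii° in A minor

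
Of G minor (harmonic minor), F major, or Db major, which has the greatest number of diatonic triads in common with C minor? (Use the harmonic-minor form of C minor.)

Triads of C minor (harmonic minor): C minor (i), D diminished (ii°), Eb augmented (III+), F minor (iv), G major (V), Ab major (VI), B diminished (vii°).
G minor (harmonic minor) shares 1: Cm.
F major shares 0: none.
Db major shares 2: Fm, Ab.
The most common triads (2) are shared with Db major.

Db major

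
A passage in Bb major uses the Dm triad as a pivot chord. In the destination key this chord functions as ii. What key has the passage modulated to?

The numeral ii denotes a minor triad on scale degree 2. With D on degree 2, the tonic of the new key is C.
Degree 2 carries a minor triad in major keys, so the destination is C major.
Check: the diatonic triads of C major are C (I), Dm (ii), Em (iii), F (IV), G (V), Am (vi), Bdim (vii°) — Dm is indeed ii.

C major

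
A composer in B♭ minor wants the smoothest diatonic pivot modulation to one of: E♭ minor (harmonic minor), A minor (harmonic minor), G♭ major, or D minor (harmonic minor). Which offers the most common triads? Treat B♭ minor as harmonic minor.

G♭ major

Triads of B♭ minor (harmonic minor): B♭m (i), Cdim (ii°), D♭aug (III+), E♭m (iv), F (V), G♭ (VI), Adim (vii°).
E♭ minor (harmonic minor) shares 1: E♭m.
A minor (harmonic minor) shares 1: F.
G♭ major shares 3: B♭m, E♭m, G♭.
D minor (harmonic minor) shares 0: none.
The most common triads (3) are shared with G♭ major.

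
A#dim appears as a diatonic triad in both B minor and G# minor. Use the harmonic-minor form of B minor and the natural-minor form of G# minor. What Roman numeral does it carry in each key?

vii° in B minor; ii° in G# minor

The scale of B minor (harmonic minor) is B C# D E F# G A#; A# is degree 7, and the triad built there (A#-C#-E) is diminished, so it is vii°.
The scale of G# minor (natural minor) is G# A# B C# D# E F#; A# is degree 2, and the triad built there (A#-C#-E) is diminished, so it is ii°.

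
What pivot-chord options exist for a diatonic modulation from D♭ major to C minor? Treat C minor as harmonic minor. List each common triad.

Fm, A♭

Triads in D♭ major: D♭ (I), E♭m (ii), Fm (iii), G♭ (IV), A♭ (V), B♭m (vi), Cdim (vii°).
Triads in C minor (harmonic minor): Cm (i), Ddim (ii°), E♭aug (III+), Fm (iv), G (V), A♭ (VI), Bdim (vii°).
Shared triads with their functions: Fm (iii in D♭ major, iv in C minor); A♭ (V in D♭ major, VI in C minor).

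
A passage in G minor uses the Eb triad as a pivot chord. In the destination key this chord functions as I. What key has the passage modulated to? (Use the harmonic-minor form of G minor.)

Eb major

The numeral I denotes a major triad on scale degree 1. With Eb on degree 1, the tonic of the new key is Eb.
Degree 1 carries a major triad in major keys, so the destination is Eb major.
Check: the diatonic triads of Eb major are Eb (I), Fm (ii), Gm (iii), Ab (IV), Bb (V), Cm (vi), Ddim (vii°) — Eb is indeed I.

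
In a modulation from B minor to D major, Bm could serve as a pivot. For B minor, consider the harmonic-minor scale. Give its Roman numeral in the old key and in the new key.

i in B minor; vi in D major

The scale of B minor (harmonic minor) is B C# D E F# G A#; B is degree 1, and the triad built there (B-D-F#) is minor, so it is i.
The scale of D major is D E F# G A B C#; B is degree 6, and the triad built there (B-D-F#) is minor, so it is vi.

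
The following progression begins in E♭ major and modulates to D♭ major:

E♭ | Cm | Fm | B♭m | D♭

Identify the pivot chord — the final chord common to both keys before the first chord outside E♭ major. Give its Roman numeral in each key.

Chords diatonic to E♭ major: E♭, Fm, Gm, A♭, B♭, Cm, Ddim.
Reading the progression, the first chord not in that set is B♭m, so the modulation leaves E♭ major there.
The chord immediately before B♭m is Fm, which is diatonic to both keys: ii in E♭ major and iii in D♭ major.

Fm — ii in E♭ major, iii in D♭ major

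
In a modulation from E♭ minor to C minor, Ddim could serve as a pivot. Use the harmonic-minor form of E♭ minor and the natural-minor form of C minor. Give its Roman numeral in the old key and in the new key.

The scale of E♭ minor (harmonic minor) is E♭ F G♭ A♭ B♭ C♭ D; D is degree 7, and the triad built there (D-F-A♭) is diminished, so it is vii°.
The scale of C minor (natural minor) is C D E♭ F G A♭ B♭; D is degree 2, and the triad built there (D-F-A♭) is diminished, so it is ii°.

vii° in E♭ minor; ii° in C minor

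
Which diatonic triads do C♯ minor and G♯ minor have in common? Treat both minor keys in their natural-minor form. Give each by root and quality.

Triads in C♯ minor (natural minor): C♯m (i), D♯dim (ii°), E (III), F♯m (iv), G♯m (v), A (VI), B (VII).
Triads in G♯ minor (natural minor): G♯m (i), A♯dim (ii°), B (III), C♯m (iv), D♯m (v), E (VI), F♯ (VII).
Shared triads with their functions: C♯m (i in C♯ minor, iv in G♯ minor); E (III in C♯ minor, VI in G♯ minor); G♯m (v in C♯ minor, i in G♯ minor); B (VII in C♯ minor, III in G♯ minor).

C♯m, E, G♯m, B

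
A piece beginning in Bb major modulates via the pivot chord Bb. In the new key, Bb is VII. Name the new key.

The numeral VII denotes a major triad on scale degree 7. With Bb on degree 7, the tonic of the new key is C.
Degree 7 carries a major triad in natural-minor keys, so the destination is C minor.
Check: the diatonic triads of C minor (natural minor) are Cm (i), Ddim (ii°), Eb (III), Fm (iv), Gm (v), Ab (VI), Bb (VII) — Bb is indeed VII.

C minor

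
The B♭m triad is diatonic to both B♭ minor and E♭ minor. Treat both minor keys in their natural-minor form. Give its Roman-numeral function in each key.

i in B♭ minor; v in E♭ minor

The scale of B♭ minor (natural minor) is B♭ C D♭ E♭ F G♭ A♭; B♭ is degree 1, and the triad built there (B♭-D♭-F) is minor, so it is i.
The scale of E♭ minor (natural minor) is E♭ F G♭ A♭ B♭ C♭ D♭; B♭ is degree 5, and the triad built there (B♭-D♭-F) is minor, so it is v.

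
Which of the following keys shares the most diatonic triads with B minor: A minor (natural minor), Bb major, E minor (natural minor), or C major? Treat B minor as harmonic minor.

Triads of B minor (harmonic minor): Bm (i), C#dim (ii°), Daug (III+), Em (iv), F# (V), G (VI), A#dim (vii°).
A minor (natural minor) shares 2: Em, G.
Bb major shares 0: none.
E minor (natural minor) shares 3: Bm, Em, G.
C major shares 2: Em, G.
The most common triads (3) are shared with E minor.

E minor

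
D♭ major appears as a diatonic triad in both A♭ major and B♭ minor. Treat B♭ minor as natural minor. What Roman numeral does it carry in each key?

The scale of A♭ major is A♭ B♭ C D♭ E♭ F G; D♭ is degree 4, and the triad built there (D♭-F-A♭) is major, so it is IV.
The scale of B♭ minor (natural minor) is B♭ C D♭ E♭ F G♭ A♭; D♭ is degree 3, and the triad built there (D♭-F-A♭) is major, so it is III.

IV in A♭ major; III in B♭ minor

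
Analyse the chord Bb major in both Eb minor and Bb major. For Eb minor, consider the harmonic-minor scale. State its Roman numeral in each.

The scale of Eb minor (harmonic minor) is Eb F Gb Ab Bb Cb D; Bb is degree 5, and the triad built there (Bb-D-F) is major, so it is V.
The scale of Bb major is Bb C D Eb F G A; Bb is degree 1, and the triad built there (Bb-D-F) is major, so it is I.

V in Eb minor; I in Bb major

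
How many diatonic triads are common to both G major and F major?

Diatonic triads of G major: G (I), Am (ii), Bm (iii), C (IV), D (V), Em (vi), F#dim (vii°).
Diatonic triads of F major: F (I), Gm (ii), Am (iii), Bb (IV), C (V), Dm (vi), Edim (vii°).
Matching root and quality in both lists: Am, C.
That gives 2 common triads.

2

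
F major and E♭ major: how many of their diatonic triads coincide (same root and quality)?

Diatonic triads of F major: F (I), Gm (ii), Am (iii), B♭ (IV), C (V), Dm (vi), Edim (vii°).
Diatonic triads of E♭ major: E♭ (I), Fm (ii), Gm (iii), A♭ (IV), B♭ (V), Cm (vi), Ddim (vii°).
Matching root and quality in both lists: Gm, B♭.
That gives 2 common triads.

2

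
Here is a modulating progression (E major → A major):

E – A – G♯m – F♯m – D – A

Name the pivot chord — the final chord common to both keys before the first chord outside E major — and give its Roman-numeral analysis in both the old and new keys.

F♯m — ii in E major, vi in A major

Chords diatonic to E major: E, F♯m, G♯m, A, B, C♯m, D♯dim.
Reading the progression, the first chord not in that set is D, so the modulation leaves E major there.
The chord immediately before D is F♯m, which is diatonic to both keys: ii in E major and vi in A major.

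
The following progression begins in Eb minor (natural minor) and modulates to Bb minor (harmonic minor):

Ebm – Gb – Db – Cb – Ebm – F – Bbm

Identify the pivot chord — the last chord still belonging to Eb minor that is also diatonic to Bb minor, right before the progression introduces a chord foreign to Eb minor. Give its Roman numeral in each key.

Ebm — i in Eb minor, iv in Bb minor

Chords diatonic to Eb minor: Ebm, Fdim, Gb, Abm, Bbm, Cb, Db.
Reading the progression, the first chord not in that set is F, so the modulation leaves Eb minor there.
The chord immediately before F is Ebm, which is diatonic to both keys: i in Eb minor and iv in Bb minor.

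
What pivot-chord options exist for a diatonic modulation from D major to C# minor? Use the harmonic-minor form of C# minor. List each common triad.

Triads in D major: D major (I), E minor (ii), F# minor (iii), G major (IV), A major (V), B minor (vi), C# diminished (vii°).
Triads in C# minor (harmonic minor): C# minor (i), D# diminished (ii°), E augmented (III+), F# minor (iv), G# major (V), A major (VI), B# diminished (vii°).
Shared triads with their functions: F# minor (iii in D major, iv in C# minor); A major (V in D major, VI in C# minor).

F#m, A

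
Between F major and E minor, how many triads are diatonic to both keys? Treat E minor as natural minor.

2

Diatonic triads of F major: F (I), Gm (ii), Am (iii), B♭ (IV), C (V), Dm (vi), Edim (vii°).
Diatonic triads of E minor (natural minor): Em (i), F♯dim (ii°), G (III), Am (iv), Bm (v), C (VI), D (VII).
Matching root and quality in both lists: Am, C.
That gives 2 common triads.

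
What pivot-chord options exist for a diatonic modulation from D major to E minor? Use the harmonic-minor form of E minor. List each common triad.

Triads in D major: D major (I), E minor (ii), F# minor (iii), G major (IV), A major (V), B minor (vi), C# diminished (vii°).
Triads in E minor (harmonic minor): E minor (i), F# diminished (ii°), G augmented (III+), A minor (iv), B major (V), C major (VI), D# diminished (vii°).
Shared triads with their functions: E minor (ii in D major, i in E minor).

Em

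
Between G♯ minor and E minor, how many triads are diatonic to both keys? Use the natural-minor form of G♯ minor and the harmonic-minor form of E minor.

Diatonic triads of G♯ minor (natural minor): G♯m (i), A♯dim (ii°), B (III), C♯m (iv), D♯m (v), E (VI), F♯ (VII).
Diatonic triads of E minor (harmonic minor): Em (i), F♯dim (ii°), Gaug (III+), Am (iv), B (V), C (VI), D♯dim (vii°).
Matching root and quality in both lists: B.
That gives 1 common triad.

1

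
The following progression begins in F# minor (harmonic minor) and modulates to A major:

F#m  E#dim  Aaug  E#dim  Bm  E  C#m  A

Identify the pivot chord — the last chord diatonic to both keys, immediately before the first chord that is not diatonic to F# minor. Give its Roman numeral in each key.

Chords diatonic to F# minor: F#m, G#dim, Aaug, Bm, C#, D, E#dim.
Reading the progression, the first chord not in that set is E, so the modulation leaves F# minor there.
The chord immediately before E is Bm, which is diatonic to both keys: iv in F# minor and ii in A major.

Bm — iv in F# minor, ii in A major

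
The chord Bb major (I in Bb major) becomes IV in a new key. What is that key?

F major

The numeral IV denotes a major triad on scale degree 4. With Bb on degree 4, the tonic of the new key is F.
Degree 4 carries a major triad in major keys, so the destination is F major.
Check: the diatonic triads of F major are F (I), Gm (ii), Am (iii), Bb (IV), C (V), Dm (vi), Edim (vii°) — Bb major is indeed IV.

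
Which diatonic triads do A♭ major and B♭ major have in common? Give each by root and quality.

Triads in A♭ major: A♭ (I), B♭m (ii), Cm (iii), D♭ (IV), E♭ (V), Fm (vi), Gdim (vii°).
Triads in B♭ major: B♭ (I), Cm (ii), Dm (iii), E♭ (IV), F (V), Gm (vi), Adim (vii°).
Shared triads with their functions: Cm (iii in A♭ major, ii in B♭ major); E♭ (V in A♭ major, IV in B♭ major).

Cm, E♭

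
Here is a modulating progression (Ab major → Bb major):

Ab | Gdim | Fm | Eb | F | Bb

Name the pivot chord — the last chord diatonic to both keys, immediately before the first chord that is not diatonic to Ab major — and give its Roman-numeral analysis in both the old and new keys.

Chords diatonic to Ab major: Ab, Bbm, Cm, Db, Eb, Fm, Gdim.
Reading the progression, the first chord not in that set is F, so the modulation leaves Ab major there.
The chord immediately before F is Eb, which is diatonic to both keys: V in Ab major and IV in Bb major.

Eb — V in Ab major, IV in Bb major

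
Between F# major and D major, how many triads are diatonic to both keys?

Diatonic triads of F# major: F# (I), G#m (ii), A#m (iii), B (IV), C# (V), D#m (vi), E#dim (vii°).
Diatonic triads of D major: D (I), Em (ii), F#m (iii), G (IV), A (V), Bm (vi), C#dim (vii°).
No triad has the same root and quality in both keys.

0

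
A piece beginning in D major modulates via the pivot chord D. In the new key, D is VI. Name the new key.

F♯ minor

The numeral VI denotes a major triad on scale degree 6. With D on degree 6, the tonic of the new key is F♯.
Degree 6 carries a major triad in minor keys, so the destination is F♯ minor.
Check: the diatonic triads of F♯ minor (natural minor) are F♯m (i), G♯dim (ii°), A (III), Bm (iv), C♯m (v), D (VI), E (VII) — D is indeed VI.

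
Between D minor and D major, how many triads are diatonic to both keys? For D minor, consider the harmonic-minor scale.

2

Diatonic triads of D minor (harmonic minor): Dm (i), Edim (ii°), Faug (III+), Gm (iv), A (V), B♭ (VI), C♯dim (vii°).
Diatonic triads of D major: D (I), Em (ii), F♯m (iii), G (IV), A (V), Bm (vi), C♯dim (vii°).
Matching root and quality in both lists: A, C♯dim.
That gives 2 common triads.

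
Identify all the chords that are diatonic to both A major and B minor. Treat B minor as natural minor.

A, Bm, D, F♯m

Triads in A major: A (I), Bm (ii), C♯m (iii), D (IV), E (V), F♯m (vi), G♯dim (vii°).
Triads in B minor (natural minor): Bm (i), C♯dim (ii°), D (III), Em (iv), F♯m (v), G (VI), A (VII).
Shared triads with their functions: A (I in A major, VII in B minor); Bm (ii in A major, i in B minor); D (IV in A major, III in B minor); F♯m (vi in A major, v in B minor).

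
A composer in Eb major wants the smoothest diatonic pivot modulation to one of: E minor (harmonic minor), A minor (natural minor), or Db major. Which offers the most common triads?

Db major

Triads of Eb major: Eb major (I), F minor (ii), G minor (iii), Ab major (IV), Bb major (V), C minor (vi), D diminished (vii°).
E minor (harmonic minor) shares 0: none.
A minor (natural minor) shares 0: none.
Db major shares 2: Fm, Ab.
The most common triads (2) are shared with Db major.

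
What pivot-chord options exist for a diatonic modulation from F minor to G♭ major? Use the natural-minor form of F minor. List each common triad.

B♭m, D♭

Triads in F minor (natural minor): Fm (i), Gdim (ii°), A♭ (III), B♭m (iv), Cm (v), D♭ (VI), E♭ (VII).
Triads in G♭ major: G♭ (I), A♭m (ii), B♭m (iii), C♭ (IV), D♭ (V), E♭m (vi), Fdim (vii°).
Shared triads with their functions: B♭m (iv in F minor, iii in G♭ major); D♭ (VI in F minor, V in G♭ major).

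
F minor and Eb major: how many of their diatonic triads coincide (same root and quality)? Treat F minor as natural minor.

Diatonic triads of F minor (natural minor): Fm (i), Gdim (ii°), Ab (III), Bbm (iv), Cm (v), Db (VI), Eb (VII).
Diatonic triads of Eb major: Eb (I), Fm (ii), Gm (iii), Ab (IV), Bb (V), Cm (vi), Ddim (vii°).
Matching root and quality in both lists: Fm, Ab, Cm, Eb.
That gives 4 common triads.

4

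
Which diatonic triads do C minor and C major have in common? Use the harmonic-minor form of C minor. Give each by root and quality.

G, Bdim

Triads in C minor (harmonic minor): Cm (i), Ddim (ii°), E♭aug (III+), Fm (iv), G (V), A♭ (VI), Bdim (vii°).
Triads in C major: C (I), Dm (ii), Em (iii), F (IV), G (V), Am (vi), Bdim (vii°).
Shared triads with their functions: G (V in C minor, V in C major); Bdim (vii° in C minor, vii° in C major).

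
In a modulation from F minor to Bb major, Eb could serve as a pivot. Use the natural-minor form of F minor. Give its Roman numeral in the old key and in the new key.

VII in F minor; IV in Bb major

The scale of F minor (natural minor) is F G Ab Bb C Db Eb; Eb is degree 7, and the triad built there (Eb-G-Bb) is major, so it is VII.
The scale of Bb major is Bb C D Eb F G A; Eb is degree 4, and the triad built there (Eb-G-Bb) is major, so it is IV.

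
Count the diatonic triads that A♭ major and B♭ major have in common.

Diatonic triads of A♭ major: A♭ (I), B♭m (ii), Cm (iii), D♭ (IV), E♭ (V), Fm (vi), Gdim (vii°).
Diatonic triads of B♭ major: B♭ (I), Cm (ii), Dm (iii), E♭ (IV), F (V), Gm (vi), Adim (vii°).
Matching root and quality in both lists: Cm, E♭.
That gives 2 common triads.

2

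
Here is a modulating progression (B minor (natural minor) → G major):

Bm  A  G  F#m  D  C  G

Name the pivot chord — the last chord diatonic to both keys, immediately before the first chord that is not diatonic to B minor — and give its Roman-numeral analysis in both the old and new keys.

D — III in B minor, V in G major

Chords diatonic to B minor: Bm, C#dim, D, Em, F#m, G, A.
Reading the progression, the first chord not in that set is C, so the modulation leaves B minor there.
The chord immediately before C is D, which is diatonic to both keys: III in B minor and V in G major.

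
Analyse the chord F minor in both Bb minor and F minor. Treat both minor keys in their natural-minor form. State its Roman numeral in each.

The scale of Bb minor (natural minor) is Bb C Db Eb F Gb Ab; F is degree 5, and the triad built there (F-Ab-C) is minor, so it is v.
The scale of F minor (natural minor) is F G Ab Bb C Db Eb; F is degree 1, and the triad built there (F-Ab-C) is minor, so it is i.

v in Bb minor; i in F minor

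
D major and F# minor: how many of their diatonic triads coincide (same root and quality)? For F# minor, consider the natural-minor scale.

4

Diatonic triads of D major: D (I), Em (ii), F#m (iii), G (IV), A (V), Bm (vi), C#dim (vii°).
Diatonic triads of F# minor (natural minor): F#m (i), G#dim (ii°), A (III), Bm (iv), C#m (v), D (VI), E (VII).
Matching root and quality in both lists: D, F#m, A, Bm.
That gives 4 common triads.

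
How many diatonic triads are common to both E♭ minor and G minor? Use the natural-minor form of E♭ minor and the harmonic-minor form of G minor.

Diatonic triads of E♭ minor (natural minor): E♭m (i), Fdim (ii°), G♭ (III), A♭m (iv), B♭m (v), C♭ (VI), D♭ (VII).
Diatonic triads of G minor (harmonic minor): Gm (i), Adim (ii°), B♭aug (III+), Cm (iv), D (V), E♭ (VI), F♯dim (vii°).
No triad has the same root and quality in both keys.

0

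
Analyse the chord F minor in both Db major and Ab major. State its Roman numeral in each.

The scale of Db major is Db Eb F Gb Ab Bb C; F is degree 3, and the triad built there (F-Ab-C) is minor, so it is iii.
The scale of Ab major is Ab Bb C Db Eb F G; F is degree 6, and the triad built there (F-Ab-C) is minor, so it is vi.

iii in Db major; vi in Ab major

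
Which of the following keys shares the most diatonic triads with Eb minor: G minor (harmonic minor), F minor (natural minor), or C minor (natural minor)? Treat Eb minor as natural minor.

F minor

Triads of Eb minor (natural minor): Eb minor (i), F diminished (ii°), Gb major (III), Ab minor (iv), Bb minor (v), Cb major (VI), Db major (VII).
G minor (harmonic minor) shares 0: none.
F minor (natural minor) shares 2: Bbm, Db.
C minor (natural minor) shares 0: none.
The most common triads (2) are shared with F minor.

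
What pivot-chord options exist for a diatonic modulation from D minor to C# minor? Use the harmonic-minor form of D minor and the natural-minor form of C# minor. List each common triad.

Triads in D minor (harmonic minor): D minor (i), E diminished (ii°), F augmented (III+), G minor (iv), A major (V), Bb major (VI), C# diminished (vii°).
Triads in C# minor (natural minor): C# minor (i), D# diminished (ii°), E major (III), F# minor (iv), G# minor (v), A major (VI), B major (VII).
Shared triads with their functions: A major (V in D minor, VI in C# minor).

A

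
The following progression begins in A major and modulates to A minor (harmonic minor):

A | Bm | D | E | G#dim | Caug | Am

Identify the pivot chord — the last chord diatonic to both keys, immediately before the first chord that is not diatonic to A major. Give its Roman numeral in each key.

Chords diatonic to A major: A, Bm, C#m, D, E, F#m, G#dim.
Reading the progression, the first chord not in that set is Caug, so the modulation leaves A major there.
The chord immediately before Caug is G#dim, which is diatonic to both keys: vii° in A major and vii° in A minor.

G#dim — vii° in A major, vii° in A minor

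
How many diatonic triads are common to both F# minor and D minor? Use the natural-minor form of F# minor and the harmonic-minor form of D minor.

Diatonic triads of F# minor (natural minor): F#m (i), G#dim (ii°), A (III), Bm (iv), C#m (v), D (VI), E (VII).
Diatonic triads of D minor (harmonic minor): Dm (i), Edim (ii°), Faug (III+), Gm (iv), A (V), Bb (VI), C#dim (vii°).
Matching root and quality in both lists: A.
That gives 1 common triad.

1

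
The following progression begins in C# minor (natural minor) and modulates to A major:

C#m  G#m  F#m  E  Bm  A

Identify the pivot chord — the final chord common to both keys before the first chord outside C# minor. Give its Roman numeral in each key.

E — III in C# minor, V in A major

Chords diatonic to C# minor: C#m, D#dim, E, F#m, G#m, A, B.
Reading the progression, the first chord not in that set is Bm, so the modulation leaves C# minor there.
The chord immediately before Bm is E, which is diatonic to both keys: III in C# minor and V in A major.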